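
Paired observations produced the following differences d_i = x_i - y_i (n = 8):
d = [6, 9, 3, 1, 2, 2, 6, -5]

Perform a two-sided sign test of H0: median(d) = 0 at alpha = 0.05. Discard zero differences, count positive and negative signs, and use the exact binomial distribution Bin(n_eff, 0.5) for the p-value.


Step 1: Discard zero differences. Original n = 8; n_eff = number of nonzero differences = 8.
Nonzero differences (with sign): +6, +9, +3, +1, +2, +2, +6, -5
Step 2: Count signs: positive = 7, negative = 1.
Step 3: Under H0: P(positive) = 0.5, so the number of positives S ~ Bin(8, 0.5).
Step 4: Two-sided exact p-value = sum of Bin(8,0.5) probabilities at or below the observed probability = 0.070312.
Step 5: alpha = 0.05. fail to reject H0.

n_eff = 8, pos = 7, neg = 1, p = 0.070312, fail to reject H0.


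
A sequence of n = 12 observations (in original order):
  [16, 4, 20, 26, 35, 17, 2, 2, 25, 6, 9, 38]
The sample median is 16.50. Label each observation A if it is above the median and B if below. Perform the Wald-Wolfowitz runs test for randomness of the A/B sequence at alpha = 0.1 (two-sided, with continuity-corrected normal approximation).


Step 1: Compute median = 16.50; label A = above, B = below.
Labels in order: BBAAAABBABBA  (n_A = 6, n_B = 6)
Step 2: Count runs R = 6.
Step 3: Under H0 (random ordering), E[R] = 2*n_A*n_B/(n_A+n_B) + 1 = 2*6*6/12 + 1 = 7.0000.
        Var[R] = 2*n_A*n_B*(2*n_A*n_B - n_A - n_B) / ((n_A+n_B)^2 * (n_A+n_B-1)) = 4320/1584 = 2.7273.
        SD[R] = 1.6514.
Step 4: Continuity-corrected z = (R + 0.5 - E[R]) / SD[R] = (6 + 0.5 - 7.0000) / 1.6514 = -0.3028.
Step 5: Two-sided p-value via normal approximation = 2*(1 - Phi(|z|)) = 0.762069.
Step 6: alpha = 0.1. fail to reject H0.

R = 6, z = -0.3028, p = 0.762069, fail to reject H0.


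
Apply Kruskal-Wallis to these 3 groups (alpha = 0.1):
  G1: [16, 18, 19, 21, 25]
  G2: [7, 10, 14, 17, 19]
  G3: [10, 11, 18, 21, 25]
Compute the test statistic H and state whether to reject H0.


Step 1: Combine all N = 15 observations and assign midranks.
sorted (value, group, rank): (7,G2,1), (10,G2,2.5), (10,G3,2.5), (11,G3,4), (14,G2,5), (16,G1,6), (17,G2,7), (18,G1,8.5), (18,G3,8.5), (19,G1,10.5), (19,G2,10.5), (21,G1,12.5), (21,G3,12.5), (25,G1,14.5), (25,G3,14.5)
Step 2: Sum ranks within each group.
R_1 = 52 (n_1 = 5)
R_2 = 26 (n_2 = 5)
R_3 = 42 (n_3 = 5)
Step 3: H = 12/(N(N+1)) * sum(R_i^2/n_i) - 3(N+1)
     = 12/(15*16) * (52^2/5 + 26^2/5 + 42^2/5) - 3*16
     = 0.050000 * 1028.8 - 48
     = 3.440000.
Step 4: Ties present; correction factor C = 1 - 30/(15^3 - 15) = 0.991071. Corrected H = 3.440000 / 0.991071 = 3.470991.
Step 5: Under H0, H ~ chi^2(2); p-value = 0.176313.
Step 6: alpha = 0.1. fail to reject H0.

H = 3.4710, df = 2, p = 0.176313, fail to reject H0.


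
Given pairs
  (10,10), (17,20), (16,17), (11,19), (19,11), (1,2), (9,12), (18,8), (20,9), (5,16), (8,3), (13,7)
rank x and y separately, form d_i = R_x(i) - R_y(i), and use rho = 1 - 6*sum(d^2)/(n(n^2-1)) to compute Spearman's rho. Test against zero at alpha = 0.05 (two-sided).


Step 1: Rank x and y separately (midranks; no ties here).
rank(x): 10->5, 17->9, 16->8, 11->6, 19->11, 1->1, 9->4, 18->10, 20->12, 5->2, 8->3, 13->7
rank(y): 10->6, 20->12, 17->10, 19->11, 11->7, 2->1, 12->8, 8->4, 9->5, 16->9, 3->2, 7->3
Step 2: d_i = R_x(i) - R_y(i); compute d_i^2.
  (5-6)^2=1, (9-12)^2=9, (8-10)^2=4, (6-11)^2=25, (11-7)^2=16, (1-1)^2=0, (4-8)^2=16, (10-4)^2=36, (12-5)^2=49, (2-9)^2=49, (3-2)^2=1, (7-3)^2=16
sum(d^2) = 222.
Step 3: rho = 1 - 6*222 / (12*(12^2 - 1)) = 1 - 1332/1716 = 0.223776.
Step 4: Under H0, t = rho * sqrt((n-2)/(1-rho^2)) = 0.7261 ~ t(10).
Step 5: Two-sided p-value from the t-distribution with 10 df = 0.484452.
Step 6: alpha = 0.05. fail to reject H0.

rho = 0.2238, p = 0.484452, fail to reject H0 at alpha = 0.05.


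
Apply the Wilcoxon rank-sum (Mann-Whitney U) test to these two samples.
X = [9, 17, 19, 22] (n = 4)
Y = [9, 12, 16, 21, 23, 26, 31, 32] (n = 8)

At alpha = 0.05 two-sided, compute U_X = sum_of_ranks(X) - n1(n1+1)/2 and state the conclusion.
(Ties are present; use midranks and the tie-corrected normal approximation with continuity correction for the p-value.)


Step 1: Combine and sort all 12 observations; assign midranks.
sorted (value, group): (9,X), (9,Y), (12,Y), (16,Y), (17,X), (19,X), (21,Y), (22,X), (23,Y), (26,Y), (31,Y), (32,Y)
ranks: 9->1.5, 9->1.5, 12->3, 16->4, 17->5, 19->6, 21->7, 22->8, 23->9, 26->10, 31->11, 32->12
Step 2: Rank sum for X: R1 = 1.5 + 5 + 6 + 8 = 20.5.
Step 3: U_X = R1 - n1(n1+1)/2 = 20.5 - 4*5/2 = 20.5 - 10 = 10.5.
       U_Y = n1*n2 - U_X = 32 - 10.5 = 21.5.
Step 4: Ties are present, so use the tie-corrected normal approximation (with continuity correction) for the p-value.
Step 5: p-value = 0.394938; compare to alpha = 0.05. fail to reject H0.

U_X = 10.5, p = 0.394938, fail to reject H0 at alpha = 0.05.


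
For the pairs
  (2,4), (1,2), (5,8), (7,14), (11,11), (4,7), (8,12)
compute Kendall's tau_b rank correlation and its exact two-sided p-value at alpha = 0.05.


Step 1: Enumerate the 21 unordered pairs (i,j) with i<j and classify each by sign(x_j-x_i) * sign(y_j-y_i).
  (1,2):dx=-1,dy=-2->C; (1,3):dx=+3,dy=+4->C; (1,4):dx=+5,dy=+10->C; (1,5):dx=+9,dy=+7->C
  (1,6):dx=+2,dy=+3->C; (1,7):dx=+6,dy=+8->C; (2,3):dx=+4,dy=+6->C; (2,4):dx=+6,dy=+12->C
  (2,5):dx=+10,dy=+9->C; (2,6):dx=+3,dy=+5->C; (2,7):dx=+7,dy=+10->C; (3,4):dx=+2,dy=+6->C
  (3,5):dx=+6,dy=+3->C; (3,6):dx=-1,dy=-1->C; (3,7):dx=+3,dy=+4->C; (4,5):dx=+4,dy=-3->D
  (4,6):dx=-3,dy=-7->C; (4,7):dx=+1,dy=-2->D; (5,6):dx=-7,dy=-4->C; (5,7):dx=-3,dy=+1->D
  (6,7):dx=+4,dy=+5->C
Step 2: C = 18, D = 3, total pairs = 21.
Step 3: tau = (C - D)/(n(n-1)/2) = (18 - 3)/21 = 0.714286.
Step 4: Exact two-sided p-value (enumerate n! = 5040 permutations of y under H0): p = 0.030159.
Step 5: alpha = 0.05. reject H0.

tau_b = 0.7143 (C=18, D=3), p = 0.030159, reject H0.


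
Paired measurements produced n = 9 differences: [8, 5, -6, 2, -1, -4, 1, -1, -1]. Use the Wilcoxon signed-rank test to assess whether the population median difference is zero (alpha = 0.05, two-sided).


Step 1: Drop any zero differences (none here) and take |d_i|.
|d| = [8, 5, 6, 2, 1, 4, 1, 1, 1]
Step 2: Midrank |d_i| (ties get averaged ranks).
ranks: |8|->9, |5|->7, |6|->8, |2|->5, |1|->2.5, |4|->6, |1|->2.5, |1|->2.5, |1|->2.5
Step 3: Attach original signs; sum ranks with positive sign and with negative sign.
W+ = 9 + 7 + 5 + 2.5 = 23.5
W- = 8 + 2.5 + 6 + 2.5 + 2.5 = 21.5
(Check: W+ + W- = 45 should equal n(n+1)/2 = 45.)
Step 4: Test statistic W = min(W+, W-) = 21.5.
Step 5: Ties in |d|, so use the tie-corrected normal approximation.
        E[W] = n(n+1)/4 = 9*10/4 = 22.5.
        Tie groups: |d|=1 (t=4); sum(t^3 - t) = 60.
        Var[W] = n(n+1)(2n+1)/24 - sum(t^3-t)/48 = 1710/24 - 60/48 = 70.
        z = (W - E[W]) / sqrt(Var[W]) = (21.5 - 22.5) / 8.3666 = -0.1195.
        Two-sided p = 2*Phi(z) = 0.904861.
Step 6: alpha = 0.05. fail to reject H0.

W+ = 23.5, W- = 21.5, W = min = 21.5, p = 0.904861, fail to reject H0.


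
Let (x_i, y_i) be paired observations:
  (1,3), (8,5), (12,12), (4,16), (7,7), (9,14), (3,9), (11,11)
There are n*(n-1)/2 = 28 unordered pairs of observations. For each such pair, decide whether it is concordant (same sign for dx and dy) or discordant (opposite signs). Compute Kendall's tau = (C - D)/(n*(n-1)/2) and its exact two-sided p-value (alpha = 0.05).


Step 1: Enumerate the 28 unordered pairs (i,j) with i<j and classify each by sign(x_j-x_i) * sign(y_j-y_i).
  (1,2):dx=+7,dy=+2->C; (1,3):dx=+11,dy=+9->C; (1,4):dx=+3,dy=+13->C; (1,5):dx=+6,dy=+4->C
  (1,6):dx=+8,dy=+11->C; (1,7):dx=+2,dy=+6->C; (1,8):dx=+10,dy=+8->C; (2,3):dx=+4,dy=+7->C
  (2,4):dx=-4,dy=+11->D; (2,5):dx=-1,dy=+2->D; (2,6):dx=+1,dy=+9->C; (2,7):dx=-5,dy=+4->D
  (2,8):dx=+3,dy=+6->C; (3,4):dx=-8,dy=+4->D; (3,5):dx=-5,dy=-5->C; (3,6):dx=-3,dy=+2->D
  (3,7):dx=-9,dy=-3->C; (3,8):dx=-1,dy=-1->C; (4,5):dx=+3,dy=-9->D; (4,6):dx=+5,dy=-2->D
  (4,7):dx=-1,dy=-7->C; (4,8):dx=+7,dy=-5->D; (5,6):dx=+2,dy=+7->C; (5,7):dx=-4,dy=+2->D
  (5,8):dx=+4,dy=+4->C; (6,7):dx=-6,dy=-5->C; (6,8):dx=+2,dy=-3->D; (7,8):dx=+8,dy=+2->C
Step 2: C = 18, D = 10, total pairs = 28.
Step 3: tau = (C - D)/(n(n-1)/2) = (18 - 10)/28 = 0.285714.
Step 4: Exact two-sided p-value (enumerate n! = 40320 permutations of y under H0): p = 0.398760.
Step 5: alpha = 0.05. fail to reject H0.

tau_b = 0.2857 (C=18, D=10), p = 0.398760, fail to reject H0.


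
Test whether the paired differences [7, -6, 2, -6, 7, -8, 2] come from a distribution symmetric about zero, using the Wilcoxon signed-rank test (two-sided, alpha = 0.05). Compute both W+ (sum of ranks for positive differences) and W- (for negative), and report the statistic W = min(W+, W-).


Step 1: Drop any zero differences (none here) and take |d_i|.
|d| = [7, 6, 2, 6, 7, 8, 2]
Step 2: Midrank |d_i| (ties get averaged ranks).
ranks: |7|->5.5, |6|->3.5, |2|->1.5, |6|->3.5, |7|->5.5, |8|->7, |2|->1.5
Step 3: Attach original signs; sum ranks with positive sign and with negative sign.
W+ = 5.5 + 1.5 + 5.5 + 1.5 = 14
W- = 3.5 + 3.5 + 7 = 14
(Check: W+ + W- = 28 should equal n(n+1)/2 = 28.)
Step 4: Test statistic W = min(W+, W-) = 14.
Step 5: Ties in |d|, so use the tie-corrected normal approximation.
        E[W] = n(n+1)/4 = 7*8/4 = 14.
        Tie groups: |d|=2 (t=2), |d|=6 (t=2), |d|=7 (t=2); sum(t^3 - t) = 18.
        Var[W] = n(n+1)(2n+1)/24 - sum(t^3-t)/48 = 840/24 - 18/48 = 34.625.
        z = (W - E[W]) / sqrt(Var[W]) = (14 - 14) / 5.8843 = 0.0000.
        Two-sided p = 2*Phi(z) = 1.000000.
Step 6: alpha = 0.05. fail to reject H0.

W+ = 14, W- = 14, W = min = 14, p = 1.000000, fail to reject H0.


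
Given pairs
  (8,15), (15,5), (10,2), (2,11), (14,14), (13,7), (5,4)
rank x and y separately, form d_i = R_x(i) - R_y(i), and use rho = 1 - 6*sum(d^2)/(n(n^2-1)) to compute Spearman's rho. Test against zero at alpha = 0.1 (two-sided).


Step 1: Rank x and y separately (midranks; no ties here).
rank(x): 8->3, 15->7, 10->4, 2->1, 14->6, 13->5, 5->2
rank(y): 15->7, 5->3, 2->1, 11->5, 14->6, 7->4, 4->2
Step 2: d_i = R_x(i) - R_y(i); compute d_i^2.
  (3-7)^2=16, (7-3)^2=16, (4-1)^2=9, (1-5)^2=16, (6-6)^2=0, (5-4)^2=1, (2-2)^2=0
sum(d^2) = 58.
Step 3: rho = 1 - 6*58 / (7*(7^2 - 1)) = 1 - 348/336 = -0.035714.
Step 4: Under H0, t = rho * sqrt((n-2)/(1-rho^2)) = -0.0799 ~ t(5).
Step 5: Two-sided p-value from the t-distribution with 5 df = 0.939408.
Step 6: alpha = 0.1. fail to reject H0.

rho = -0.0357, p = 0.939408, fail to reject H0 at alpha = 0.1.


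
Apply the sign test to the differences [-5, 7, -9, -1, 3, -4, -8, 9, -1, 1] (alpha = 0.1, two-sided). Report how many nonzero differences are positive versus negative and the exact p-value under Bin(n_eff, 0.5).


Step 1: Discard zero differences. Original n = 10; n_eff = number of nonzero differences = 10.
Nonzero differences (with sign): -5, +7, -9, -1, +3, -4, -8, +9, -1, +1
Step 2: Count signs: positive = 4, negative = 6.
Step 3: Under H0: P(positive) = 0.5, so the number of positives S ~ Bin(10, 0.5).
Step 4: Two-sided exact p-value = sum of Bin(10,0.5) probabilities at or below the observed probability = 0.753906.
Step 5: alpha = 0.1. fail to reject H0.

n_eff = 10, pos = 4, neg = 6, p = 0.753906, fail to reject H0.


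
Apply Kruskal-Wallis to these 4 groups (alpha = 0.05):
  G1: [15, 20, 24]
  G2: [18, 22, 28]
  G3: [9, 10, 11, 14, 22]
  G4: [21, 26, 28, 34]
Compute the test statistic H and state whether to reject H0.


Step 1: Combine all N = 15 observations and assign midranks.
sorted (value, group, rank): (9,G3,1), (10,G3,2), (11,G3,3), (14,G3,4), (15,G1,5), (18,G2,6), (20,G1,7), (21,G4,8), (22,G2,9.5), (22,G3,9.5), (24,G1,11), (26,G4,12), (28,G2,13.5), (28,G4,13.5), (34,G4,15)
Step 2: Sum ranks within each group.
R_1 = 23 (n_1 = 3)
R_2 = 29 (n_2 = 3)
R_3 = 19.5 (n_3 = 5)
R_4 = 48.5 (n_4 = 4)
Step 3: H = 12/(N(N+1)) * sum(R_i^2/n_i) - 3(N+1)
     = 12/(15*16) * (23^2/3 + 29^2/3 + 19.5^2/5 + 48.5^2/4) - 3*16
     = 0.050000 * 1120.78 - 48
     = 8.038958.
Step 4: Ties present; correction factor C = 1 - 12/(15^3 - 15) = 0.996429. Corrected H = 8.038958 / 0.996429 = 8.067772.
Step 5: Under H0, H ~ chi^2(3); p-value = 0.044632.
Step 6: alpha = 0.05. reject H0.

H = 8.0678, df = 3, p = 0.044632, reject H0.


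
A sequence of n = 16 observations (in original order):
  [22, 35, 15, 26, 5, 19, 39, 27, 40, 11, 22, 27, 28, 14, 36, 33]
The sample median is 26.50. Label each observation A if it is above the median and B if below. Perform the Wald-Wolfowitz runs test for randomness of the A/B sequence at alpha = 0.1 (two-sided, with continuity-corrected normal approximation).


Step 1: Compute median = 26.50; label A = above, B = below.
Labels in order: BABBBBAAABBAABAA  (n_A = 8, n_B = 8)
Step 2: Count runs R = 8.
Step 3: Under H0 (random ordering), E[R] = 2*n_A*n_B/(n_A+n_B) + 1 = 2*8*8/16 + 1 = 9.0000.
        Var[R] = 2*n_A*n_B*(2*n_A*n_B - n_A - n_B) / ((n_A+n_B)^2 * (n_A+n_B-1)) = 14336/3840 = 3.7333.
        SD[R] = 1.9322.
Step 4: Continuity-corrected z = (R + 0.5 - E[R]) / SD[R] = (8 + 0.5 - 9.0000) / 1.9322 = -0.2588.
Step 5: Two-sided p-value via normal approximation = 2*(1 - Phi(|z|)) = 0.795809.
Step 6: alpha = 0.1. fail to reject H0.

R = 8, z = -0.2588, p = 0.795809, fail to reject H0.


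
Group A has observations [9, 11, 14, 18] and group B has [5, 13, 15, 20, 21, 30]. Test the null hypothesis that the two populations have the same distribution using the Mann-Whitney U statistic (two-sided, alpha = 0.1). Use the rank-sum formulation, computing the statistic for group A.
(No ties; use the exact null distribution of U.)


Step 1: Combine and sort all 10 observations; assign midranks.
sorted (value, group): (5,Y), (9,X), (11,X), (13,Y), (14,X), (15,Y), (18,X), (20,Y), (21,Y), (30,Y)
ranks: 5->1, 9->2, 11->3, 13->4, 14->5, 15->6, 18->7, 20->8, 21->9, 30->10
Step 2: Rank sum for X: R1 = 2 + 3 + 5 + 7 = 17.
Step 3: U_X = R1 - n1(n1+1)/2 = 17 - 4*5/2 = 17 - 10 = 7.
       U_Y = n1*n2 - U_X = 24 - 7 = 17.
Step 4: No ties, so the exact null distribution of U (based on enumerating the C(10,4) = 210 equally likely rank assignments) gives the two-sided p-value.
Step 5: p-value = 0.352381; compare to alpha = 0.1. fail to reject H0.

U_X = 7, p = 0.352381, fail to reject H0 at alpha = 0.1.


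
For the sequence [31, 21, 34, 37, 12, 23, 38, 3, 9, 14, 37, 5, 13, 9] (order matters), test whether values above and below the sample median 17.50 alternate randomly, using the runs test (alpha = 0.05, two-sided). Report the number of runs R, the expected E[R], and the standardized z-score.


Step 1: Compute median = 17.50; label A = above, B = below.
Labels in order: AAAABAABBBABBB  (n_A = 7, n_B = 7)
Step 2: Count runs R = 6.
Step 3: Under H0 (random ordering), E[R] = 2*n_A*n_B/(n_A+n_B) + 1 = 2*7*7/14 + 1 = 8.0000.
        Var[R] = 2*n_A*n_B*(2*n_A*n_B - n_A - n_B) / ((n_A+n_B)^2 * (n_A+n_B-1)) = 8232/2548 = 3.2308.
        SD[R] = 1.7974.
Step 4: Continuity-corrected z = (R + 0.5 - E[R]) / SD[R] = (6 + 0.5 - 8.0000) / 1.7974 = -0.8345.
Step 5: Two-sided p-value via normal approximation = 2*(1 - Phi(|z|)) = 0.403986.
Step 6: alpha = 0.05. fail to reject H0.

R = 6, z = -0.8345, p = 0.403986, fail to reject H0.


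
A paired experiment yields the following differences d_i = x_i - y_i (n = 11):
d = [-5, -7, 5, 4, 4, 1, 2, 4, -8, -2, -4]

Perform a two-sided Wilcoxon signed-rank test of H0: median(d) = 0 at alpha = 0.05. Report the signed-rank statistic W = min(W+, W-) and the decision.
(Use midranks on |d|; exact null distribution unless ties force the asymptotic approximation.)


Step 1: Drop any zero differences (none here) and take |d_i|.
|d| = [5, 7, 5, 4, 4, 1, 2, 4, 8, 2, 4]
Step 2: Midrank |d_i| (ties get averaged ranks).
ranks: |5|->8.5, |7|->10, |5|->8.5, |4|->5.5, |4|->5.5, |1|->1, |2|->2.5, |4|->5.5, |8|->11, |2|->2.5, |4|->5.5
Step 3: Attach original signs; sum ranks with positive sign and with negative sign.
W+ = 8.5 + 5.5 + 5.5 + 1 + 2.5 + 5.5 = 28.5
W- = 8.5 + 10 + 11 + 2.5 + 5.5 = 37.5
(Check: W+ + W- = 66 should equal n(n+1)/2 = 66.)
Step 4: Test statistic W = min(W+, W-) = 28.5.
Step 5: Ties in |d|, so use the tie-corrected normal approximation.
        E[W] = n(n+1)/4 = 11*12/4 = 33.
        Tie groups: |d|=2 (t=2), |d|=4 (t=4), |d|=5 (t=2); sum(t^3 - t) = 72.
        Var[W] = n(n+1)(2n+1)/24 - sum(t^3-t)/48 = 3036/24 - 72/48 = 125.
        z = (W - E[W]) / sqrt(Var[W]) = (28.5 - 33) / 11.1803 = -0.4025.
        Two-sided p = 2*Phi(z) = 0.687322.
Step 6: alpha = 0.05. fail to reject H0.

W+ = 28.5, W- = 37.5, W = min = 28.5, p = 0.687322, fail to reject H0.


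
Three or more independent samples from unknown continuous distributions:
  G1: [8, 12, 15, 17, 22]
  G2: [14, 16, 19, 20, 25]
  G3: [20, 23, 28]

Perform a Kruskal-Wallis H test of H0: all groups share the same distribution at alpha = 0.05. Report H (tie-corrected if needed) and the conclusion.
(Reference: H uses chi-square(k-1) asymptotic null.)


Step 1: Combine all N = 13 observations and assign midranks.
sorted (value, group, rank): (8,G1,1), (12,G1,2), (14,G2,3), (15,G1,4), (16,G2,5), (17,G1,6), (19,G2,7), (20,G2,8.5), (20,G3,8.5), (22,G1,10), (23,G3,11), (25,G2,12), (28,G3,13)
Step 2: Sum ranks within each group.
R_1 = 23 (n_1 = 5)
R_2 = 35.5 (n_2 = 5)
R_3 = 32.5 (n_3 = 3)
Step 3: H = 12/(N(N+1)) * sum(R_i^2/n_i) - 3(N+1)
     = 12/(13*14) * (23^2/5 + 35.5^2/5 + 32.5^2/3) - 3*14
     = 0.065934 * 709.933 - 42
     = 4.808791.
Step 4: Ties present; correction factor C = 1 - 6/(13^3 - 13) = 0.997253. Corrected H = 4.808791 / 0.997253 = 4.822039.
Step 5: Under H0, H ~ chi^2(2); p-value = 0.089724.
Step 6: alpha = 0.05. fail to reject H0.

H = 4.8220, df = 2, p = 0.089724, fail to reject H0.


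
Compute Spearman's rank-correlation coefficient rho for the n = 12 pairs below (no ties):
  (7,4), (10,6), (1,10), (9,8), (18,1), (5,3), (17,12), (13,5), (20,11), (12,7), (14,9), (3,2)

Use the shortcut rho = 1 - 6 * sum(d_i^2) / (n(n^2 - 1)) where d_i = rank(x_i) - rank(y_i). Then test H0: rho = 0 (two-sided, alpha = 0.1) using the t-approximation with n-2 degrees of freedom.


Step 1: Rank x and y separately (midranks; no ties here).
rank(x): 7->4, 10->6, 1->1, 9->5, 18->11, 5->3, 17->10, 13->8, 20->12, 12->7, 14->9, 3->2
rank(y): 4->4, 6->6, 10->10, 8->8, 1->1, 3->3, 12->12, 5->5, 11->11, 7->7, 9->9, 2->2
Step 2: d_i = R_x(i) - R_y(i); compute d_i^2.
  (4-4)^2=0, (6-6)^2=0, (1-10)^2=81, (5-8)^2=9, (11-1)^2=100, (3-3)^2=0, (10-12)^2=4, (8-5)^2=9, (12-11)^2=1, (7-7)^2=0, (9-9)^2=0, (2-2)^2=0
sum(d^2) = 204.
Step 3: rho = 1 - 6*204 / (12*(12^2 - 1)) = 1 - 1224/1716 = 0.286713.
Step 4: Under H0, t = rho * sqrt((n-2)/(1-rho^2)) = 0.9464 ~ t(10).
Step 5: Two-sided p-value from the t-distribution with 10 df = 0.366251.
Step 6: alpha = 0.1. fail to reject H0.

rho = 0.2867, p = 0.366251, fail to reject H0 at alpha = 0.1.


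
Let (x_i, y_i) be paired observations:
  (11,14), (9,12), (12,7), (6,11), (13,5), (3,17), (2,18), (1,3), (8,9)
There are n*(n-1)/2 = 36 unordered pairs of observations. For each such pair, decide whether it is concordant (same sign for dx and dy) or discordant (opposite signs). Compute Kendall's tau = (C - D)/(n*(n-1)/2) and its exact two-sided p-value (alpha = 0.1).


Step 1: Enumerate the 36 unordered pairs (i,j) with i<j and classify each by sign(x_j-x_i) * sign(y_j-y_i).
  (1,2):dx=-2,dy=-2->C; (1,3):dx=+1,dy=-7->D; (1,4):dx=-5,dy=-3->C; (1,5):dx=+2,dy=-9->D
  (1,6):dx=-8,dy=+3->D; (1,7):dx=-9,dy=+4->D; (1,8):dx=-10,dy=-11->C; (1,9):dx=-3,dy=-5->C
  (2,3):dx=+3,dy=-5->D; (2,4):dx=-3,dy=-1->C; (2,5):dx=+4,dy=-7->D; (2,6):dx=-6,dy=+5->D
  (2,7):dx=-7,dy=+6->D; (2,8):dx=-8,dy=-9->C; (2,9):dx=-1,dy=-3->C; (3,4):dx=-6,dy=+4->D
  (3,5):dx=+1,dy=-2->D; (3,6):dx=-9,dy=+10->D; (3,7):dx=-10,dy=+11->D; (3,8):dx=-11,dy=-4->C
  (3,9):dx=-4,dy=+2->D; (4,5):dx=+7,dy=-6->D; (4,6):dx=-3,dy=+6->D; (4,7):dx=-4,dy=+7->D
  (4,8):dx=-5,dy=-8->C; (4,9):dx=+2,dy=-2->D; (5,6):dx=-10,dy=+12->D; (5,7):dx=-11,dy=+13->D
  (5,8):dx=-12,dy=-2->C; (5,9):dx=-5,dy=+4->D; (6,7):dx=-1,dy=+1->D; (6,8):dx=-2,dy=-14->C
  (6,9):dx=+5,dy=-8->D; (7,8):dx=-1,dy=-15->C; (7,9):dx=+6,dy=-9->D; (8,9):dx=+7,dy=+6->C
Step 2: C = 13, D = 23, total pairs = 36.
Step 3: tau = (C - D)/(n(n-1)/2) = (13 - 23)/36 = -0.277778.
Step 4: Exact two-sided p-value (enumerate n! = 362880 permutations of y under H0): p = 0.358488.
Step 5: alpha = 0.1. fail to reject H0.

tau_b = -0.2778 (C=13, D=23), p = 0.358488, fail to reject H0.


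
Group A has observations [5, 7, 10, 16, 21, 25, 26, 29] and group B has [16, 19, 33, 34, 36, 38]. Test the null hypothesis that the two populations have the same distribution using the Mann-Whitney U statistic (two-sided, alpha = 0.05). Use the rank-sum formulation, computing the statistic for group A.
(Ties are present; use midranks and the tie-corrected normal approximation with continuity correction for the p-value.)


Step 1: Combine and sort all 14 observations; assign midranks.
sorted (value, group): (5,X), (7,X), (10,X), (16,X), (16,Y), (19,Y), (21,X), (25,X), (26,X), (29,X), (33,Y), (34,Y), (36,Y), (38,Y)
ranks: 5->1, 7->2, 10->3, 16->4.5, 16->4.5, 19->6, 21->7, 25->8, 26->9, 29->10, 33->11, 34->12, 36->13, 38->14
Step 2: Rank sum for X: R1 = 1 + 2 + 3 + 4.5 + 7 + 8 + 9 + 10 = 44.5.
Step 3: U_X = R1 - n1(n1+1)/2 = 44.5 - 8*9/2 = 44.5 - 36 = 8.5.
       U_Y = n1*n2 - U_X = 48 - 8.5 = 39.5.
Step 4: Ties are present, so use the tie-corrected normal approximation (with continuity correction) for the p-value.
Step 5: p-value = 0.052547; compare to alpha = 0.05. fail to reject H0.

U_X = 8.5, p = 0.052547, fail to reject H0 at alpha = 0.05.


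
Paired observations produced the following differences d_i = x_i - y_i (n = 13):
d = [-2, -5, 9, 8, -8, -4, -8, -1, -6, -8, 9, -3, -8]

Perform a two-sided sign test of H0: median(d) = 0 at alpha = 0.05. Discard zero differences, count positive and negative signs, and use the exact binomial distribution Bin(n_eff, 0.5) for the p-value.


Step 1: Discard zero differences. Original n = 13; n_eff = number of nonzero differences = 13.
Nonzero differences (with sign): -2, -5, +9, +8, -8, -4, -8, -1, -6, -8, +9, -3, -8
Step 2: Count signs: positive = 3, negative = 10.
Step 3: Under H0: P(positive) = 0.5, so the number of positives S ~ Bin(13, 0.5).
Step 4: Two-sided exact p-value = sum of Bin(13,0.5) probabilities at or below the observed probability = 0.092285.
Step 5: alpha = 0.05. fail to reject H0.

n_eff = 13, pos = 3, neg = 10, p = 0.092285, fail to reject H0.


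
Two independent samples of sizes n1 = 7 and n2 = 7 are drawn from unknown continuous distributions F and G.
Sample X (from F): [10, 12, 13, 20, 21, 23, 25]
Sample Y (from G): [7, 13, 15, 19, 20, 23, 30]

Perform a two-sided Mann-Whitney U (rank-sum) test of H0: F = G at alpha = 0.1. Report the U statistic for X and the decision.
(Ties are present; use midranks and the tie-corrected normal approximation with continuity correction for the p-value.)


Step 1: Combine and sort all 14 observations; assign midranks.
sorted (value, group): (7,Y), (10,X), (12,X), (13,X), (13,Y), (15,Y), (19,Y), (20,X), (20,Y), (21,X), (23,X), (23,Y), (25,X), (30,Y)
ranks: 7->1, 10->2, 12->3, 13->4.5, 13->4.5, 15->6, 19->7, 20->8.5, 20->8.5, 21->10, 23->11.5, 23->11.5, 25->13, 30->14
Step 2: Rank sum for X: R1 = 2 + 3 + 4.5 + 8.5 + 10 + 11.5 + 13 = 52.5.
Step 3: U_X = R1 - n1(n1+1)/2 = 52.5 - 7*8/2 = 52.5 - 28 = 24.5.
       U_Y = n1*n2 - U_X = 49 - 24.5 = 24.5.
Step 4: Ties are present, so use the tie-corrected normal approximation (with continuity correction) for the p-value.
Step 5: p-value = 1.000000; compare to alpha = 0.1. fail to reject H0.

U_X = 24.5, p = 1.000000, fail to reject H0 at alpha = 0.1.


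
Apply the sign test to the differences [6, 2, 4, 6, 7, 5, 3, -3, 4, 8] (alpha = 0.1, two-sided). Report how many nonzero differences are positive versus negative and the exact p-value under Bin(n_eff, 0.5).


Step 1: Discard zero differences. Original n = 10; n_eff = number of nonzero differences = 10.
Nonzero differences (with sign): +6, +2, +4, +6, +7, +5, +3, -3, +4, +8
Step 2: Count signs: positive = 9, negative = 1.
Step 3: Under H0: P(positive) = 0.5, so the number of positives S ~ Bin(10, 0.5).
Step 4: Two-sided exact p-value = sum of Bin(10,0.5) probabilities at or below the observed probability = 0.021484.
Step 5: alpha = 0.1. reject H0.

n_eff = 10, pos = 9, neg = 1, p = 0.021484, reject H0.


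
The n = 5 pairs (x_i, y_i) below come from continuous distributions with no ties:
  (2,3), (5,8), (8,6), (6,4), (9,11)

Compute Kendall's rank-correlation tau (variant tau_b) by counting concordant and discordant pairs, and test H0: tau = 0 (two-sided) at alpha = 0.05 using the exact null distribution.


Step 1: Enumerate the 10 unordered pairs (i,j) with i<j and classify each by sign(x_j-x_i) * sign(y_j-y_i).
  (1,2):dx=+3,dy=+5->C; (1,3):dx=+6,dy=+3->C; (1,4):dx=+4,dy=+1->C; (1,5):dx=+7,dy=+8->C
  (2,3):dx=+3,dy=-2->D; (2,4):dx=+1,dy=-4->D; (2,5):dx=+4,dy=+3->C; (3,4):dx=-2,dy=-2->C
  (3,5):dx=+1,dy=+5->C; (4,5):dx=+3,dy=+7->C
Step 2: C = 8, D = 2, total pairs = 10.
Step 3: tau = (C - D)/(n(n-1)/2) = (8 - 2)/10 = 0.600000.
Step 4: Exact two-sided p-value (enumerate n! = 120 permutations of y under H0): p = 0.233333.
Step 5: alpha = 0.05. fail to reject H0.

tau_b = 0.6000 (C=8, D=2), p = 0.233333, fail to reject H0.


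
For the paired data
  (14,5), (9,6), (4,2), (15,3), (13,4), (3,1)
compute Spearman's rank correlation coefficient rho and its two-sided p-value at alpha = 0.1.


Step 1: Rank x and y separately (midranks; no ties here).
rank(x): 14->5, 9->3, 4->2, 15->6, 13->4, 3->1
rank(y): 5->5, 6->6, 2->2, 3->3, 4->4, 1->1
Step 2: d_i = R_x(i) - R_y(i); compute d_i^2.
  (5-5)^2=0, (3-6)^2=9, (2-2)^2=0, (6-3)^2=9, (4-4)^2=0, (1-1)^2=0
sum(d^2) = 18.
Step 3: rho = 1 - 6*18 / (6*(6^2 - 1)) = 1 - 108/210 = 0.485714.
Step 4: Under H0, t = rho * sqrt((n-2)/(1-rho^2)) = 1.1113 ~ t(4).
Step 5: Two-sided p-value from the t-distribution with 4 df = 0.328723.
Step 6: alpha = 0.1. fail to reject H0.

rho = 0.4857, p = 0.328723, fail to reject H0 at alpha = 0.1.


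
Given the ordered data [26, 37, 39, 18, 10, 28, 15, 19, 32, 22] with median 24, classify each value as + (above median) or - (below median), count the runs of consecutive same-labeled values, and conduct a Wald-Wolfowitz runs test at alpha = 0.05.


Step 1: Compute median = 24; label A = above, B = below.
Labels in order: AAABBABBAB  (n_A = 5, n_B = 5)
Step 2: Count runs R = 6.
Step 3: Under H0 (random ordering), E[R] = 2*n_A*n_B/(n_A+n_B) + 1 = 2*5*5/10 + 1 = 6.0000.
        Var[R] = 2*n_A*n_B*(2*n_A*n_B - n_A - n_B) / ((n_A+n_B)^2 * (n_A+n_B-1)) = 2000/900 = 2.2222.
        SD[R] = 1.4907.
Step 4: R = E[R], so z = 0 with no continuity correction.
Step 5: Two-sided p-value via normal approximation = 2*(1 - Phi(|z|)) = 1.000000.
Step 6: alpha = 0.05. fail to reject H0.

R = 6, z = 0.0000, p = 1.000000, fail to reject H0.


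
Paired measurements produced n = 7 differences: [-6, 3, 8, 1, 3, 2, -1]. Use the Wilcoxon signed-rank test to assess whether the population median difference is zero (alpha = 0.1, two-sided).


Step 1: Drop any zero differences (none here) and take |d_i|.
|d| = [6, 3, 8, 1, 3, 2, 1]
Step 2: Midrank |d_i| (ties get averaged ranks).
ranks: |6|->6, |3|->4.5, |8|->7, |1|->1.5, |3|->4.5, |2|->3, |1|->1.5
Step 3: Attach original signs; sum ranks with positive sign and with negative sign.
W+ = 4.5 + 7 + 1.5 + 4.5 + 3 = 20.5
W- = 6 + 1.5 = 7.5
(Check: W+ + W- = 28 should equal n(n+1)/2 = 28.)
Step 4: Test statistic W = min(W+, W-) = 7.5.
Step 5: Ties in |d|, so use the tie-corrected normal approximation.
        E[W] = n(n+1)/4 = 7*8/4 = 14.
        Tie groups: |d|=1 (t=2), |d|=3 (t=2); sum(t^3 - t) = 12.
        Var[W] = n(n+1)(2n+1)/24 - sum(t^3-t)/48 = 840/24 - 12/48 = 34.75.
        z = (W - E[W]) / sqrt(Var[W]) = (7.5 - 14) / 5.8949 = -1.1026.
        Two-sided p = 2*Phi(z) = 0.270181.
Step 6: alpha = 0.1. fail to reject H0.

W+ = 20.5, W- = 7.5, W = min = 7.5, p = 0.270181, fail to reject H0.


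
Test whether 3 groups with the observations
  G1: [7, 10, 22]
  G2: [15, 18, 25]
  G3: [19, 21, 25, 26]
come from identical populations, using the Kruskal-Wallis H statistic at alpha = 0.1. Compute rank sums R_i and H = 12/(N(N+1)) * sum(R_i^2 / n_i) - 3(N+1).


Step 1: Combine all N = 10 observations and assign midranks.
sorted (value, group, rank): (7,G1,1), (10,G1,2), (15,G2,3), (18,G2,4), (19,G3,5), (21,G3,6), (22,G1,7), (25,G2,8.5), (25,G3,8.5), (26,G3,10)
Step 2: Sum ranks within each group.
R_1 = 10 (n_1 = 3)
R_2 = 15.5 (n_2 = 3)
R_3 = 29.5 (n_3 = 4)
Step 3: H = 12/(N(N+1)) * sum(R_i^2/n_i) - 3(N+1)
     = 12/(10*11) * (10^2/3 + 15.5^2/3 + 29.5^2/4) - 3*11
     = 0.109091 * 330.979 - 33
     = 3.106818.
Step 4: Ties present; correction factor C = 1 - 6/(10^3 - 10) = 0.993939. Corrected H = 3.106818 / 0.993939 = 3.125762.
Step 5: Under H0, H ~ chi^2(2); p-value = 0.209532.
Step 6: alpha = 0.1. fail to reject H0.

H = 3.1258, df = 2, p = 0.209532, fail to reject H0.


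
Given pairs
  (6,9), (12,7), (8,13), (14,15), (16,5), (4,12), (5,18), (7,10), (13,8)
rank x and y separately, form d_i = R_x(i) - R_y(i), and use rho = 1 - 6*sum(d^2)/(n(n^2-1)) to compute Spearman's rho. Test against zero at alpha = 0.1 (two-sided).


Step 1: Rank x and y separately (midranks; no ties here).
rank(x): 6->3, 12->6, 8->5, 14->8, 16->9, 4->1, 5->2, 7->4, 13->7
rank(y): 9->4, 7->2, 13->7, 15->8, 5->1, 12->6, 18->9, 10->5, 8->3
Step 2: d_i = R_x(i) - R_y(i); compute d_i^2.
  (3-4)^2=1, (6-2)^2=16, (5-7)^2=4, (8-8)^2=0, (9-1)^2=64, (1-6)^2=25, (2-9)^2=49, (4-5)^2=1, (7-3)^2=16
sum(d^2) = 176.
Step 3: rho = 1 - 6*176 / (9*(9^2 - 1)) = 1 - 1056/720 = -0.466667.
Step 4: Under H0, t = rho * sqrt((n-2)/(1-rho^2)) = -1.3960 ~ t(7).
Step 5: Two-sided p-value from the t-distribution with 7 df = 0.205386.
Step 6: alpha = 0.1. fail to reject H0.

rho = -0.4667, p = 0.205386, fail to reject H0 at alpha = 0.1.


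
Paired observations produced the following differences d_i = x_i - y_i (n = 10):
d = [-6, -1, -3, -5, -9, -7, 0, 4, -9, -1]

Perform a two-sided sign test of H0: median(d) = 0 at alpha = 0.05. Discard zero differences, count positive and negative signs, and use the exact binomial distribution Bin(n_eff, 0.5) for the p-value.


Step 1: Discard zero differences. Original n = 10; n_eff = number of nonzero differences = 9.
Nonzero differences (with sign): -6, -1, -3, -5, -9, -7, +4, -9, -1
Step 2: Count signs: positive = 1, negative = 8.
Step 3: Under H0: P(positive) = 0.5, so the number of positives S ~ Bin(9, 0.5).
Step 4: Two-sided exact p-value = sum of Bin(9,0.5) probabilities at or below the observed probability = 0.039062.
Step 5: alpha = 0.05. reject H0.

n_eff = 9, pos = 1, neg = 8, p = 0.039062, reject H0.


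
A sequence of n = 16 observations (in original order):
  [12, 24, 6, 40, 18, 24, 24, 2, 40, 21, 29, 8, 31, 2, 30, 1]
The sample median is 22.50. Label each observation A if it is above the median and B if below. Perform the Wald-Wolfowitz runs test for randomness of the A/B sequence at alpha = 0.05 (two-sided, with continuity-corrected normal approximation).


Step 1: Compute median = 22.50; label A = above, B = below.
Labels in order: BABABAABABABABAB  (n_A = 8, n_B = 8)
Step 2: Count runs R = 15.
Step 3: Under H0 (random ordering), E[R] = 2*n_A*n_B/(n_A+n_B) + 1 = 2*8*8/16 + 1 = 9.0000.
        Var[R] = 2*n_A*n_B*(2*n_A*n_B - n_A - n_B) / ((n_A+n_B)^2 * (n_A+n_B-1)) = 14336/3840 = 3.7333.
        SD[R] = 1.9322.
Step 4: Continuity-corrected z = (R - 0.5 - E[R]) / SD[R] = (15 - 0.5 - 9.0000) / 1.9322 = 2.8465.
Step 5: Two-sided p-value via normal approximation = 2*(1 - Phi(|z|)) = 0.004420.
Step 6: alpha = 0.05. reject H0.

R = 15, z = 2.8465, p = 0.004420, reject H0.


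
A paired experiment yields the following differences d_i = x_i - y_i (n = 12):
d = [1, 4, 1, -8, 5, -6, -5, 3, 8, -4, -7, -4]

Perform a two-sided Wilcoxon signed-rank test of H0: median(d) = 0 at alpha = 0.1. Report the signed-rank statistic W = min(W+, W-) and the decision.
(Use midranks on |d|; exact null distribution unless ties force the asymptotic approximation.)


Step 1: Drop any zero differences (none here) and take |d_i|.
|d| = [1, 4, 1, 8, 5, 6, 5, 3, 8, 4, 7, 4]
Step 2: Midrank |d_i| (ties get averaged ranks).
ranks: |1|->1.5, |4|->5, |1|->1.5, |8|->11.5, |5|->7.5, |6|->9, |5|->7.5, |3|->3, |8|->11.5, |4|->5, |7|->10, |4|->5
Step 3: Attach original signs; sum ranks with positive sign and with negative sign.
W+ = 1.5 + 5 + 1.5 + 7.5 + 3 + 11.5 = 30
W- = 11.5 + 9 + 7.5 + 5 + 10 + 5 = 48
(Check: W+ + W- = 78 should equal n(n+1)/2 = 78.)
Step 4: Test statistic W = min(W+, W-) = 30.
Step 5: Ties in |d|, so use the tie-corrected normal approximation.
        E[W] = n(n+1)/4 = 12*13/4 = 39.
        Tie groups: |d|=1 (t=2), |d|=4 (t=3), |d|=5 (t=2), |d|=8 (t=2); sum(t^3 - t) = 42.
        Var[W] = n(n+1)(2n+1)/24 - sum(t^3-t)/48 = 3900/24 - 42/48 = 161.625.
        z = (W - E[W]) / sqrt(Var[W]) = (30 - 39) / 12.7132 = -0.7079.
        Two-sided p = 2*Phi(z) = 0.478991.
Step 6: alpha = 0.1. fail to reject H0.

W+ = 30, W- = 48, W = min = 30, p = 0.478991, fail to reject H0.


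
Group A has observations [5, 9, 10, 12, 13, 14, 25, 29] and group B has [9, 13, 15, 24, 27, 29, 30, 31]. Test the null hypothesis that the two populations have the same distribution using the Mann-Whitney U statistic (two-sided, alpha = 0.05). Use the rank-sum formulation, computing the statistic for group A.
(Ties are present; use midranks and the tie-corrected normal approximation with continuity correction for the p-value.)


Step 1: Combine and sort all 16 observations; assign midranks.
sorted (value, group): (5,X), (9,X), (9,Y), (10,X), (12,X), (13,X), (13,Y), (14,X), (15,Y), (24,Y), (25,X), (27,Y), (29,X), (29,Y), (30,Y), (31,Y)
ranks: 5->1, 9->2.5, 9->2.5, 10->4, 12->5, 13->6.5, 13->6.5, 14->8, 15->9, 24->10, 25->11, 27->12, 29->13.5, 29->13.5, 30->15, 31->16
Step 2: Rank sum for X: R1 = 1 + 2.5 + 4 + 5 + 6.5 + 8 + 11 + 13.5 = 51.5.
Step 3: U_X = R1 - n1(n1+1)/2 = 51.5 - 8*9/2 = 51.5 - 36 = 15.5.
       U_Y = n1*n2 - U_X = 64 - 15.5 = 48.5.
Step 4: Ties are present, so use the tie-corrected normal approximation (with continuity correction) for the p-value.
Step 5: p-value = 0.092171; compare to alpha = 0.05. fail to reject H0.

U_X = 15.5, p = 0.092171, fail to reject H0 at alpha = 0.05.


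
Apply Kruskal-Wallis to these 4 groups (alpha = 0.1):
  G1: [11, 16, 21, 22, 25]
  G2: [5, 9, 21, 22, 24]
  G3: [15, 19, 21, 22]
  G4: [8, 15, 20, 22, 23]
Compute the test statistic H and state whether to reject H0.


Step 1: Combine all N = 19 observations and assign midranks.
sorted (value, group, rank): (5,G2,1), (8,G4,2), (9,G2,3), (11,G1,4), (15,G3,5.5), (15,G4,5.5), (16,G1,7), (19,G3,8), (20,G4,9), (21,G1,11), (21,G2,11), (21,G3,11), (22,G1,14.5), (22,G2,14.5), (22,G3,14.5), (22,G4,14.5), (23,G4,17), (24,G2,18), (25,G1,19)
Step 2: Sum ranks within each group.
R_1 = 55.5 (n_1 = 5)
R_2 = 47.5 (n_2 = 5)
R_3 = 39 (n_3 = 4)
R_4 = 48 (n_4 = 5)
Step 3: H = 12/(N(N+1)) * sum(R_i^2/n_i) - 3(N+1)
     = 12/(19*20) * (55.5^2/5 + 47.5^2/5 + 39^2/4 + 48^2/5) - 3*20
     = 0.031579 * 1908.35 - 60
     = 0.263684.
Step 4: Ties present; correction factor C = 1 - 90/(19^3 - 19) = 0.986842. Corrected H = 0.263684 / 0.986842 = 0.267200.
Step 5: Under H0, H ~ chi^2(3); p-value = 0.966074.
Step 6: alpha = 0.1. fail to reject H0.

H = 0.2672, df = 3, p = 0.966074, fail to reject H0.


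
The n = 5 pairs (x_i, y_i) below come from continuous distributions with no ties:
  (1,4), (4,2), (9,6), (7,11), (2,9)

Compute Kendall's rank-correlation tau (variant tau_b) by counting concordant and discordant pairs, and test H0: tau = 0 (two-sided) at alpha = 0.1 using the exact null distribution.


Step 1: Enumerate the 10 unordered pairs (i,j) with i<j and classify each by sign(x_j-x_i) * sign(y_j-y_i).
  (1,2):dx=+3,dy=-2->D; (1,3):dx=+8,dy=+2->C; (1,4):dx=+6,dy=+7->C; (1,5):dx=+1,dy=+5->C
  (2,3):dx=+5,dy=+4->C; (2,4):dx=+3,dy=+9->C; (2,5):dx=-2,dy=+7->D; (3,4):dx=-2,dy=+5->D
  (3,5):dx=-7,dy=+3->D; (4,5):dx=-5,dy=-2->C
Step 2: C = 6, D = 4, total pairs = 10.
Step 3: tau = (C - D)/(n(n-1)/2) = (6 - 4)/10 = 0.200000.
Step 4: Exact two-sided p-value (enumerate n! = 120 permutations of y under H0): p = 0.816667.
Step 5: alpha = 0.1. fail to reject H0.

tau_b = 0.2000 (C=6, D=4), p = 0.816667, fail to reject H0.


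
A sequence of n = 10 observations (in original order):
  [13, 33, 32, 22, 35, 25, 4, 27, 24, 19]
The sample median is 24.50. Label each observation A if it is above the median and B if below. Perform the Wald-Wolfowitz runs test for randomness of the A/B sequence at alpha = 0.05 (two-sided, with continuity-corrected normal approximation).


Step 1: Compute median = 24.50; label A = above, B = below.
Labels in order: BAABAABABB  (n_A = 5, n_B = 5)
Step 2: Count runs R = 7.
Step 3: Under H0 (random ordering), E[R] = 2*n_A*n_B/(n_A+n_B) + 1 = 2*5*5/10 + 1 = 6.0000.
        Var[R] = 2*n_A*n_B*(2*n_A*n_B - n_A - n_B) / ((n_A+n_B)^2 * (n_A+n_B-1)) = 2000/900 = 2.2222.
        SD[R] = 1.4907.
Step 4: Continuity-corrected z = (R - 0.5 - E[R]) / SD[R] = (7 - 0.5 - 6.0000) / 1.4907 = 0.3354.
Step 5: Two-sided p-value via normal approximation = 2*(1 - Phi(|z|)) = 0.737316.
Step 6: alpha = 0.05. fail to reject H0.

R = 7, z = 0.3354, p = 0.737316, fail to reject H0.


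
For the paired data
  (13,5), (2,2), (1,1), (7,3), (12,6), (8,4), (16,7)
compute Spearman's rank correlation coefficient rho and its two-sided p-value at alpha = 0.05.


Step 1: Rank x and y separately (midranks; no ties here).
rank(x): 13->6, 2->2, 1->1, 7->3, 12->5, 8->4, 16->7
rank(y): 5->5, 2->2, 1->1, 3->3, 6->6, 4->4, 7->7
Step 2: d_i = R_x(i) - R_y(i); compute d_i^2.
  (6-5)^2=1, (2-2)^2=0, (1-1)^2=0, (3-3)^2=0, (5-6)^2=1, (4-4)^2=0, (7-7)^2=0
sum(d^2) = 2.
Step 3: rho = 1 - 6*2 / (7*(7^2 - 1)) = 1 - 12/336 = 0.964286.
Step 4: Under H0, t = rho * sqrt((n-2)/(1-rho^2)) = 8.1408 ~ t(5).
Step 5: Two-sided p-value from the t-distribution with 5 df = 0.000454.
Step 6: alpha = 0.05. reject H0.

rho = 0.9643, p = 0.000454, reject H0 at alpha = 0.05.


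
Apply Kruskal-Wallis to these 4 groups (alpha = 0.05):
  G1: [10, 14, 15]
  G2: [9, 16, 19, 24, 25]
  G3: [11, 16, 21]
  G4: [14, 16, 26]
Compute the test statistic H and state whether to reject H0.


Step 1: Combine all N = 14 observations and assign midranks.
sorted (value, group, rank): (9,G2,1), (10,G1,2), (11,G3,3), (14,G1,4.5), (14,G4,4.5), (15,G1,6), (16,G2,8), (16,G3,8), (16,G4,8), (19,G2,10), (21,G3,11), (24,G2,12), (25,G2,13), (26,G4,14)
Step 2: Sum ranks within each group.
R_1 = 12.5 (n_1 = 3)
R_2 = 44 (n_2 = 5)
R_3 = 22 (n_3 = 3)
R_4 = 26.5 (n_4 = 3)
Step 3: H = 12/(N(N+1)) * sum(R_i^2/n_i) - 3(N+1)
     = 12/(14*15) * (12.5^2/3 + 44^2/5 + 22^2/3 + 26.5^2/3) - 3*15
     = 0.057143 * 834.7 - 45
     = 2.697143.
Step 4: Ties present; correction factor C = 1 - 30/(14^3 - 14) = 0.989011. Corrected H = 2.697143 / 0.989011 = 2.727111.
Step 5: Under H0, H ~ chi^2(3); p-value = 0.435640.
Step 6: alpha = 0.05. fail to reject H0.

H = 2.7271, df = 3, p = 0.435640, fail to reject H0.


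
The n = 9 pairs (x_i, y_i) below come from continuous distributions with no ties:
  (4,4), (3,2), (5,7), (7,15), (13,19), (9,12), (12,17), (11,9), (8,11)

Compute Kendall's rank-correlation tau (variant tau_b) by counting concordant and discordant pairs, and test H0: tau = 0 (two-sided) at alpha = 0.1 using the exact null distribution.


Step 1: Enumerate the 36 unordered pairs (i,j) with i<j and classify each by sign(x_j-x_i) * sign(y_j-y_i).
  (1,2):dx=-1,dy=-2->C; (1,3):dx=+1,dy=+3->C; (1,4):dx=+3,dy=+11->C; (1,5):dx=+9,dy=+15->C
  (1,6):dx=+5,dy=+8->C; (1,7):dx=+8,dy=+13->C; (1,8):dx=+7,dy=+5->C; (1,9):dx=+4,dy=+7->C
  (2,3):dx=+2,dy=+5->C; (2,4):dx=+4,dy=+13->C; (2,5):dx=+10,dy=+17->C; (2,6):dx=+6,dy=+10->C
  (2,7):dx=+9,dy=+15->C; (2,8):dx=+8,dy=+7->C; (2,9):dx=+5,dy=+9->C; (3,4):dx=+2,dy=+8->C
  (3,5):dx=+8,dy=+12->C; (3,6):dx=+4,dy=+5->C; (3,7):dx=+7,dy=+10->C; (3,8):dx=+6,dy=+2->C
  (3,9):dx=+3,dy=+4->C; (4,5):dx=+6,dy=+4->C; (4,6):dx=+2,dy=-3->D; (4,7):dx=+5,dy=+2->C
  (4,8):dx=+4,dy=-6->D; (4,9):dx=+1,dy=-4->D; (5,6):dx=-4,dy=-7->C; (5,7):dx=-1,dy=-2->C
  (5,8):dx=-2,dy=-10->C; (5,9):dx=-5,dy=-8->C; (6,7):dx=+3,dy=+5->C; (6,8):dx=+2,dy=-3->D
  (6,9):dx=-1,dy=-1->C; (7,8):dx=-1,dy=-8->C; (7,9):dx=-4,dy=-6->C; (8,9):dx=-3,dy=+2->D
Step 2: C = 31, D = 5, total pairs = 36.
Step 3: tau = (C - D)/(n(n-1)/2) = (31 - 5)/36 = 0.722222.
Step 4: Exact two-sided p-value (enumerate n! = 362880 permutations of y under H0): p = 0.005886.
Step 5: alpha = 0.1. reject H0.

tau_b = 0.7222 (C=31, D=5), p = 0.005886, reject H0.
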